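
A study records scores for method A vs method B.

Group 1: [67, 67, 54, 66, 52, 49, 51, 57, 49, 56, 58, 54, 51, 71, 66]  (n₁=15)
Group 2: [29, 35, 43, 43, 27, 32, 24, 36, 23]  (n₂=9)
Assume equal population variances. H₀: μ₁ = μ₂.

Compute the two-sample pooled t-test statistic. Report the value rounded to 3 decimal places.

test statistic = 8.044

x̄₁=57.867, s₁=7.520, n₁=15
x̄₂=32.444, s₂=7.452, n₂=9
s_p² = [14·7.520² + 8·7.452²]/22 = 56.1798
SE = √(s_p²·(1/15+1/9)) = 3.1603
t = (57.867−32.444)/3.1603 = 8.0442
df = 22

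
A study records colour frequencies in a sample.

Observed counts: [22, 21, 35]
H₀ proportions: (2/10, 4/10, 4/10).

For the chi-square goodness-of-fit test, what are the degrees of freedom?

degrees of freedom = 2

df = k − 1 = 3 − 1 = 2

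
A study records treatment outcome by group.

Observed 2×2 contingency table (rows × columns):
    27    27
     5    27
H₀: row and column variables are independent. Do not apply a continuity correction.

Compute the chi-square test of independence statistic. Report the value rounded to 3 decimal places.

test statistic = 10.162

Row totals [54, 32], col totals [32, 54], n=86
χ² = (27−20.09)²/20.09 + (27−33.91)²/33.91 + (5−11.91)²/11.91 + (27−20.09)²/20.09 = 10.1621
df = 1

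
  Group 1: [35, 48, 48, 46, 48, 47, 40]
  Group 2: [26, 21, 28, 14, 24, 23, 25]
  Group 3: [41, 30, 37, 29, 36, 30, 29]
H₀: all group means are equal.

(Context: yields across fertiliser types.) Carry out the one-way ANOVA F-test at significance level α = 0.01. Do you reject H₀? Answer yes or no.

Group means [44.57, 23.00, 33.14], grand mean 33.571
SSB = Σnᵢ(x̄ᵢ−x̄)² = 1630.571; SSW = ΣΣ(x−x̄ᵢ)² = 418.571
MSB = 1630.571/2 = 815.2857; MSW = 418.571/18 = 23.2540
F = MSB/MSW = 35.0601
df = (2, 18)
p-value (upper-tail) = 0.00000
At α=0.01: p < α → reject H₀

reject H₀: yes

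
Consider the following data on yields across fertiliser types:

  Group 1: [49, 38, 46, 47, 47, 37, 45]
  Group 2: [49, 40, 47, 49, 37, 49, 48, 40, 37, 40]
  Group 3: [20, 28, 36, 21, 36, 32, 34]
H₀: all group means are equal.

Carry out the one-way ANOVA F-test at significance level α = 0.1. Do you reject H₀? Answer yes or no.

Group means [44.14, 43.60, 29.57], grand mean 39.667
SSB = Σnᵢ(x̄ᵢ−x̄)² = 1008.362; SSW = ΣΣ(x−x̄ᵢ)² = 652.971
MSB = 1008.362/2 = 504.1810; MSW = 652.971/21 = 31.0939
F = MSB/MSW = 16.2148
df = (2, 21)
p-value (upper-tail) = 0.00006
At α=0.1: p < α → reject H₀

reject H₀: yes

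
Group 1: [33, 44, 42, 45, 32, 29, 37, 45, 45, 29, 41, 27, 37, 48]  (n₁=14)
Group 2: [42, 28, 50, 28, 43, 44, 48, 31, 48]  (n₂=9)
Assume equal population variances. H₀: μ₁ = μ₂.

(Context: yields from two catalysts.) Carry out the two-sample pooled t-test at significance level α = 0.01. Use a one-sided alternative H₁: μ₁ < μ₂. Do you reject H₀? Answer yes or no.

x̄₁=38.143, s₁=7.091, n₁=14
x̄₂=40.222, s₂=8.843, n₂=9
s_p² = [13·7.091² + 8·8.843²]/21 = 60.9176
SE = √(s_p²·(1/14+1/9)) = 3.3346
t = (38.143−40.222)/3.3346 = -0.6236
df = 21
p-value (one-sided, H₁ less) = 0.26981
At α=0.01: p ≥ α → fail to reject H₀

reject H₀: no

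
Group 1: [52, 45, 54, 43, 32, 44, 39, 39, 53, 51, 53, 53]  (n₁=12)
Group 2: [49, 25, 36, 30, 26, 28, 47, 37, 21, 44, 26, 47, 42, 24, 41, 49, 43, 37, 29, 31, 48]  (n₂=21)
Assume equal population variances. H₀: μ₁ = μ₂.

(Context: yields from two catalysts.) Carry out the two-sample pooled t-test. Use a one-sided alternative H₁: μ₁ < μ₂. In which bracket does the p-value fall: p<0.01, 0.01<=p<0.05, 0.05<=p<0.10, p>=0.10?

x̄₁=46.500, s₁=7.243, n₁=12
x̄₂=36.190, s₂=9.389, n₂=21
s_p² = [11·7.243² + 20·9.389²]/31 = 75.4916
SE = √(s_p²·(1/12+1/21)) = 3.1442
t = (46.500−36.190)/3.1442 = 3.2789
df = 31
p-value (one-sided, H₁ less) = 0.99871
→ bracket: p>=0.10

p-value bracket: p>=0.10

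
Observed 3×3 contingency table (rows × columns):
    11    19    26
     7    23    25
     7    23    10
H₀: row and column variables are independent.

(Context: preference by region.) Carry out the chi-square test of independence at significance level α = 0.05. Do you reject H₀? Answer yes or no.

Row totals [56, 55, 40], col totals [25, 65, 61], n=151
χ² = (11−9.27)²/9.27 + (19−24.11)²/24.11 + (26−22.62)²/22.62 + (7−9.11)²/9.11 + (23−23.68)²/23.68 + (25−22.22)²/22.22 + (7−6.62)²/6.62 + (23−17.22)²/17.22 + (10−16.16)²/16.16 = 7.0727
df = 4
p-value (upper-tail) = 0.13209
At α=0.05: p ≥ α → fail to reject H₀

reject H₀: no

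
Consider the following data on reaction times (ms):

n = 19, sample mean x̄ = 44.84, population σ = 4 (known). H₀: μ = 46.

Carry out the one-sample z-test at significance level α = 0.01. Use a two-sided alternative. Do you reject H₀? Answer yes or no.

SE = σ/√n = 4/√19 = 0.9177
z = (x̄−μ₀)/SE = (44.84−46)/0.9177 = -1.2641
p-value (two-sided) = 0.20620
At α=0.01: p ≥ α → fail to reject H₀

reject H₀: no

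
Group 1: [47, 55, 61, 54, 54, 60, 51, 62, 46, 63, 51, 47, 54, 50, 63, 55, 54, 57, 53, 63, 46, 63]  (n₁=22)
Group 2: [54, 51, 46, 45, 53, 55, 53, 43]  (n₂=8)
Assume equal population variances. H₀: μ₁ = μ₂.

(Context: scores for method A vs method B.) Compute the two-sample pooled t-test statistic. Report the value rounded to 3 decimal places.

x̄₁=54.955, s₁=5.876, n₁=22
x̄₂=50.000, s₂=4.629, n₂=8
s_p² = [21·5.876² + 7·4.629²]/28 = 31.2484
SE = √(s_p²·(1/22+1/8)) = 2.3079
t = (54.955−50.000)/2.3079 = 2.1468
df = 28

test statistic = 2.147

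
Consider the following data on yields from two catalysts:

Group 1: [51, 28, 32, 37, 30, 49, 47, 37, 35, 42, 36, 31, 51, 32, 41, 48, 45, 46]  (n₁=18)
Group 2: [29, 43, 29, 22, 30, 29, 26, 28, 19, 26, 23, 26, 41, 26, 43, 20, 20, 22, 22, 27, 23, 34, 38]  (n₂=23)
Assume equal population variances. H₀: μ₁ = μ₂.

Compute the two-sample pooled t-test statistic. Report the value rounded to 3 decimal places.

x̄₁=39.889, s₁=7.722, n₁=18
x̄₂=28.087, s₂=7.217, n₂=23
s_p² = [17·7.722² + 22·7.217²]/39 = 55.3745
SE = √(s_p²·(1/18+1/23)) = 2.3418
t = (39.889−28.087)/2.3418 = 5.0397
df = 39

test statistic = 5.040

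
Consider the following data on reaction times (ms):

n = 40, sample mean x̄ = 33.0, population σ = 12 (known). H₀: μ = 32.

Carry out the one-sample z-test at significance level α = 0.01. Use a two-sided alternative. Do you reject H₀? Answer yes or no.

SE = σ/√n = 12/√40 = 1.8974
z = (x̄−μ₀)/SE = (33.0−32)/1.8974 = 0.5270
p-value (two-sided) = 0.59816
At α=0.01: p ≥ α → fail to reject H₀

reject H₀: no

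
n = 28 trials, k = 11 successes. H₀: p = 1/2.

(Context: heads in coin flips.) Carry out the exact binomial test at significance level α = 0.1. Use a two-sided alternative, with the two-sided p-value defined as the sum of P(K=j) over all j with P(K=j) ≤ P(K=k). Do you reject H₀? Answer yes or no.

Exact binomial: n=28, k=11, p₀=1/2=0.5000
P(X=j) = C(n,j)·p₀^j·(1−p₀)^(n−j); p = Σ P(X=j) over j with P(X=j) ≤ P(X=11)
p-value (two-sided) = 0.34493
At α=0.1: p ≥ α → fail to reject H₀

reject H₀: no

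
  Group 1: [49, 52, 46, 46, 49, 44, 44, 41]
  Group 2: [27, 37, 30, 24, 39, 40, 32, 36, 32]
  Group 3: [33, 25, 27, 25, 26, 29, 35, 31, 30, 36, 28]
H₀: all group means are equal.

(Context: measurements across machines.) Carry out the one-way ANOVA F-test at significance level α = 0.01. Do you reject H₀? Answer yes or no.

reject H₀: yes

Group means [46.38, 33.00, 29.55], grand mean 35.464
SSB = Σnᵢ(x̄ᵢ−x̄)² = 1392.362; SSW = ΣΣ(x−x̄ᵢ)² = 472.602
MSB = 1392.362/2 = 696.1810; MSW = 472.602/25 = 18.9041
F = MSB/MSW = 36.8270
df = (2, 25)
p-value (upper-tail) = 0.00000
At α=0.01: p < α → reject H₀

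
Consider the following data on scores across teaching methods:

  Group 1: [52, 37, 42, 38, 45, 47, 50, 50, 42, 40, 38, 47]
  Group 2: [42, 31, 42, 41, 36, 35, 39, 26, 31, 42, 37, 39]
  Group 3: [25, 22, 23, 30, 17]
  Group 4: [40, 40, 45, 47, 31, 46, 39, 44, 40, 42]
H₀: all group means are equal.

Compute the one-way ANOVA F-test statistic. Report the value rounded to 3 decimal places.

Group means [44.00, 36.75, 23.40, 41.40], grand mean 38.462
SSB = Σnᵢ(x̄ᵢ−x̄)² = 1623.842; SSW = ΣΣ(x−x̄ᵢ)² = 877.850
MSB = 1623.842/3 = 541.2808; MSW = 877.850/35 = 25.0814
F = MSB/MSW = 21.5809
df = (3, 35)

test statistic = 21.581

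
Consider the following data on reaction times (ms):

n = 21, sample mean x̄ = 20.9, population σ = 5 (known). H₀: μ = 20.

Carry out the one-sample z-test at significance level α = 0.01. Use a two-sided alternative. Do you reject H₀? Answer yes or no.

reject H₀: no

SE = σ/√n = 5/√21 = 1.0911
z = (x̄−μ₀)/SE = (20.9−20)/1.0911 = 0.8249
p-value (two-sided) = 0.40945
At α=0.01: p ≥ α → fail to reject H₀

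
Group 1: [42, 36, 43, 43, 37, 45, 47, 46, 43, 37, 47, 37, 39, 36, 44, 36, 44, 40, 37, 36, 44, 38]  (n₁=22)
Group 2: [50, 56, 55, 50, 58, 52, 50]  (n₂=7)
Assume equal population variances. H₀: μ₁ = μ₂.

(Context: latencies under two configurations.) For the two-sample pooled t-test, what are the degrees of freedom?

degrees of freedom = 27

df = n₁ + n₂ − 2 = 22 + 7 − 2 = 27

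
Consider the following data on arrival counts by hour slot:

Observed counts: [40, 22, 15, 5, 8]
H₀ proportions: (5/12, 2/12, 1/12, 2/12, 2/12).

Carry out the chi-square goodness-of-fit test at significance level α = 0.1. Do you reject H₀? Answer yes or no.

reject H₀: yes

n = 90; E_i = n·p_i = [37.50, 15.00, 7.50, 15.00, 15.00]
χ² = (40−37.50)²/37.50 + (22−15.00)²/15.00 + (15−7.50)²/7.50 + (5−15.00)²/15.00 + (8−15.00)²/15.00 = 20.8667
df = 4
p-value (upper-tail) = 0.00034
At α=0.1: p < α → reject H₀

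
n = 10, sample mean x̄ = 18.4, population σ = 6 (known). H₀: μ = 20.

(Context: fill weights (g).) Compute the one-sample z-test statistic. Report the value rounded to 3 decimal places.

test statistic = -0.843

SE = σ/√n = 6/√10 = 1.8974
z = (x̄−μ₀)/SE = (18.4−20)/1.8974 = -0.8433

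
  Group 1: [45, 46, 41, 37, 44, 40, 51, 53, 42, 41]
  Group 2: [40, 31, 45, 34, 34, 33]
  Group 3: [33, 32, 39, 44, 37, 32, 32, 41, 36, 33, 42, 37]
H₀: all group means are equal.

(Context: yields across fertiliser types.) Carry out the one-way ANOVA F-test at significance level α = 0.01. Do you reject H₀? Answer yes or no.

Group means [44.00, 36.17, 36.50], grand mean 39.107
SSB = Σnᵢ(x̄ᵢ−x̄)² = 372.845; SSW = ΣΣ(x−x̄ᵢ)² = 559.833
MSB = 372.845/2 = 186.4226; MSW = 559.833/25 = 22.3933
F = MSB/MSW = 8.3249
df = (2, 25)
p-value (upper-tail) = 0.00169
At α=0.01: p < α → reject H₀

reject H₀: yes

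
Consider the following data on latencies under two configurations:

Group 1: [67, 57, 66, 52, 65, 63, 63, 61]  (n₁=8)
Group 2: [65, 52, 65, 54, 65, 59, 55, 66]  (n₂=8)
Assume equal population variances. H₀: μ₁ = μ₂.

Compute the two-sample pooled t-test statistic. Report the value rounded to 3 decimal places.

x̄₁=61.750, s₁=5.036, n₁=8
x̄₂=60.125, s₂=5.817, n₂=8
s_p² = [7·5.036² + 7·5.817²]/14 = 29.5982
SE = √(s_p²·(1/8+1/8)) = 2.7202
t = (61.750−60.125)/2.7202 = 0.5974
df = 14

test statistic = 0.597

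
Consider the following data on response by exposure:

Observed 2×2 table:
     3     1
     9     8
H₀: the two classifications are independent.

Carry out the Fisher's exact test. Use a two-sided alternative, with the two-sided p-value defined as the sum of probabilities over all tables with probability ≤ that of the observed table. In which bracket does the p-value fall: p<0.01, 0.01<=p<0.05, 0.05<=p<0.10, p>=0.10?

Margins: r₁=4, r₂=17, c₁=12, c₂=9, n=21
p_obs = C(4,3)·C(17,9)/C(21,12); sum pmf over tables with pmf ≤ p_obs
p-value (two-sided) = 0.60301
→ bracket: p>=0.10

p-value bracket: p>=0.10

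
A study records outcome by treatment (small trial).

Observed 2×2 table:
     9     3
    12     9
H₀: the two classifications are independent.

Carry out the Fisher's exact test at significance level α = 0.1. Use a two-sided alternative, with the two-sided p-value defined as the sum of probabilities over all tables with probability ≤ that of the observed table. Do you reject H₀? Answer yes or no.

Margins: r₁=12, r₂=21, c₁=21, c₂=12, n=33
p_obs = C(12,9)·C(21,12)/C(33,21); sum pmf over tables with pmf ≤ p_obs
p-value (two-sided) = 0.45656
At α=0.1: p ≥ α → fail to reject H₀

reject H₀: no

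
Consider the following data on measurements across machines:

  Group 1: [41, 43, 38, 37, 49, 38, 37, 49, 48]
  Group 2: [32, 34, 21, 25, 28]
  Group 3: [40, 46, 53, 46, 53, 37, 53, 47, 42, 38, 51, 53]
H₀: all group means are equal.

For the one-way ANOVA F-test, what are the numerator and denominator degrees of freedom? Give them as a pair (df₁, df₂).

degrees of freedom = [2, 23]

k = 3 groups, N = 26 total
df = (k−1, N−k) = (3−1, 26−3) = (2, 23)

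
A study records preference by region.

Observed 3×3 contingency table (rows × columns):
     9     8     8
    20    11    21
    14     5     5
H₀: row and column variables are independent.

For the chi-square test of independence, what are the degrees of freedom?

degrees of freedom = 4

df = (r−1)(c−1) = (3−1)·(3−1) = 4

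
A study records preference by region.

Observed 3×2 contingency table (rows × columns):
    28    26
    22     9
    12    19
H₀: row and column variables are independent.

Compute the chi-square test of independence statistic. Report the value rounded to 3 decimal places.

Row totals [54, 31, 31], col totals [62, 54], n=116
χ² = (28−28.86)²/28.86 + (26−25.14)²/25.14 + (22−16.57)²/16.57 + (9−14.43)²/14.43 + (12−16.57)²/16.57 + (19−14.43)²/14.43 = 6.5859
df = 2

test statistic = 6.586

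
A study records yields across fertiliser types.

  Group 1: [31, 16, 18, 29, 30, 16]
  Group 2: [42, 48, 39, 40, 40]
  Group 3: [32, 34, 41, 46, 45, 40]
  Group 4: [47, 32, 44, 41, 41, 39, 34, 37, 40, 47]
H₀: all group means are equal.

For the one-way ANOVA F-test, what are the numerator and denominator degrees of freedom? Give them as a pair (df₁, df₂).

degrees of freedom = [3, 23]

k = 4 groups, N = 27 total
df = (k−1, N−k) = (4−1, 27−4) = (3, 23)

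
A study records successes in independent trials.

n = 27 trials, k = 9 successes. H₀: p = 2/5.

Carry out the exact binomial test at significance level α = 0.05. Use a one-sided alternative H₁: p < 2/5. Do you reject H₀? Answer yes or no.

reject H₀: no

Exact binomial: n=27, k=9, p₀=2/5=0.4000
P(X≤9) from Σ C(n,i)·p₀^i·(1−p₀)^(n−i)
p-value (one-sided, H₁ less) = 0.30873
At α=0.05: p ≥ α → fail to reject H₀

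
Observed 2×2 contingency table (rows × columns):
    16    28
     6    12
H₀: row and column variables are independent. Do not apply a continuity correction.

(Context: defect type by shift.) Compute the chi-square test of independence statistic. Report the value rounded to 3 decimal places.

Row totals [44, 18], col totals [22, 40], n=62
χ² = (16−15.61)²/15.61 + (28−28.39)²/28.39 + (6−6.39)²/6.39 + (12−11.61)²/11.61 = 0.0512
df = 1

test statistic = 0.051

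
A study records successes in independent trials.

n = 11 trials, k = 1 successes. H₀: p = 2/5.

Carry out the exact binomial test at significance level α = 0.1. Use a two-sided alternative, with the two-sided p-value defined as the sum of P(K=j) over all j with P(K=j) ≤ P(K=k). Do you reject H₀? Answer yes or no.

reject H₀: yes

Exact binomial: n=11, k=1, p₀=2/5=0.4000
P(X=j) = C(n,j)·p₀^j·(1−p₀)^(n−j); p = Σ P(X=j) over j with P(X=j) ≤ P(X=1)
p-value (two-sided) = 0.05951
At α=0.1: p < α → reject H₀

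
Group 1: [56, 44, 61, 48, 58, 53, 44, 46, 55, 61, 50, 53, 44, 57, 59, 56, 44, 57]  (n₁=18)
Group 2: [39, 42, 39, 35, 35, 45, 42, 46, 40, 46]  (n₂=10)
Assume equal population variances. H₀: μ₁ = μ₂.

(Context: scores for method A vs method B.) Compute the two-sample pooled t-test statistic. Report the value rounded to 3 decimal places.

test statistic = 5.343

x̄₁=52.556, s₁=6.167, n₁=18
x̄₂=40.900, s₂=4.067, n₂=10
s_p² = [17·6.167² + 9·4.067²]/26 = 30.5902
SE = √(s_p²·(1/18+1/10)) = 2.1814
t = (52.556−40.900)/2.1814 = 5.3432
df = 26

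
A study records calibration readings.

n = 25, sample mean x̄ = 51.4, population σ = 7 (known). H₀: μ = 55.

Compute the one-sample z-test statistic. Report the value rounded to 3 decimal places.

test statistic = -2.571

SE = σ/√n = 7/√25 = 1.4000
z = (x̄−μ₀)/SE = (51.4−55)/1.4000 = -2.5714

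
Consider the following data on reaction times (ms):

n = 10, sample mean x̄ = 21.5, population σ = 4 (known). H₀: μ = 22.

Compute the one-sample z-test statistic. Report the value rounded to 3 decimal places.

test statistic = -0.395

SE = σ/√n = 4/√10 = 1.2649
z = (x̄−μ₀)/SE = (21.5−22)/1.2649 = -0.3953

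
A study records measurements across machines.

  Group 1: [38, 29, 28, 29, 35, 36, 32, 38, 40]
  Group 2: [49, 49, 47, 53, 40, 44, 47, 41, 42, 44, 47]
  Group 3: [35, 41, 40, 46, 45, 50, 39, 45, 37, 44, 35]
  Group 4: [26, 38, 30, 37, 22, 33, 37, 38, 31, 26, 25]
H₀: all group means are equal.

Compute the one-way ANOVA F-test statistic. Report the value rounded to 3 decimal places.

Group means [33.89, 45.73, 41.55, 31.18], grand mean 38.286
SSB = Σnᵢ(x̄ᵢ−x̄)² = 1455.137; SSW = ΣΣ(x−x̄ᵢ)² = 895.434
MSB = 1455.137/3 = 485.0457; MSW = 895.434/38 = 23.5641
F = MSB/MSW = 20.5841
df = (3, 38)

test statistic = 20.584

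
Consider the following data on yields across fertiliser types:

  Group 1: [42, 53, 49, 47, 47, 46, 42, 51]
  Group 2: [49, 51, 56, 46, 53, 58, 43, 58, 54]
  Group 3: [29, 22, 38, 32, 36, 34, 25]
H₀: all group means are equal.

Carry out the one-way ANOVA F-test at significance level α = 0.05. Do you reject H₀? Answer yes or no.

reject H₀: yes

Group means [47.12, 52.00, 30.86], grand mean 44.208
SSB = Σnᵢ(x̄ᵢ−x̄)² = 1862.226; SSW = ΣΣ(x−x̄ᵢ)² = 531.732
MSB = 1862.226/2 = 931.1131; MSW = 531.732/21 = 25.3206
F = MSB/MSW = 36.7730
df = (2, 21)
p-value (upper-tail) = 0.00000
At α=0.05: p < α → reject H₀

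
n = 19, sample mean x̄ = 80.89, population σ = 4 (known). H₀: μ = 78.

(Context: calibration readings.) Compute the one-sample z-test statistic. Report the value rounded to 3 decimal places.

test statistic = 3.149

SE = σ/√n = 4/√19 = 0.9177
z = (x̄−μ₀)/SE = (80.89−78)/0.9177 = 3.1493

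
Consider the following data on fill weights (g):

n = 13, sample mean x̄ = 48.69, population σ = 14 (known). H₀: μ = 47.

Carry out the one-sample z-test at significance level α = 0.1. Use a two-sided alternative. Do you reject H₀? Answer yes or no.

SE = σ/√n = 14/√13 = 3.8829
z = (x̄−μ₀)/SE = (48.69−47)/3.8829 = 0.4352
p-value (two-sided) = 0.66339
At α=0.1: p ≥ α → fail to reject H₀

reject H₀: no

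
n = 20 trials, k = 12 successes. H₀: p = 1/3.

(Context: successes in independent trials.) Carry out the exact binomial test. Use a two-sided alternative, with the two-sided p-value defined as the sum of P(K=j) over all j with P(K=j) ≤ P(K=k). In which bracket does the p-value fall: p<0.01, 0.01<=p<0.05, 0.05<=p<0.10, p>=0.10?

p-value bracket: 0.01<=p<0.05

Exact binomial: n=20, k=12, p₀=1/3=0.3333
P(X=j) = C(n,j)·p₀^j·(1−p₀)^(n−j); p = Σ P(X=j) over j with P(X=j) ≤ P(X=12)
p-value (two-sided) = 0.01628
→ bracket: 0.01<=p<0.05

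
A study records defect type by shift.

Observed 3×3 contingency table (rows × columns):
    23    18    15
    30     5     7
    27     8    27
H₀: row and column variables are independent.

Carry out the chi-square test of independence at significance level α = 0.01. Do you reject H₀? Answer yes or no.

Row totals [56, 42, 62], col totals [80, 31, 49], n=160
χ² = (23−28.00)²/28.00 + (18−10.85)²/10.85 + (15−17.15)²/17.15 + (30−21.00)²/21.00 + (5−8.14)²/8.14 + (7−12.86)²/12.86 + (27−31.00)²/31.00 + (8−12.01)²/12.01 + (27−18.99)²/18.99 = 18.8506
df = 4
p-value (upper-tail) = 0.00084
At α=0.01: p < α → reject H₀

reject H₀: yes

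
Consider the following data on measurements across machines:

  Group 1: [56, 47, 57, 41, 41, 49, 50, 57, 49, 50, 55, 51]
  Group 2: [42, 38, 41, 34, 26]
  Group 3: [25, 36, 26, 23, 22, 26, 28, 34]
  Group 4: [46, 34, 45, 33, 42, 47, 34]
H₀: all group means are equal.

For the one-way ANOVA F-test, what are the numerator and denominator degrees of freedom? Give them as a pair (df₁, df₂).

degrees of freedom = [3, 28]

k = 4 groups, N = 32 total
df = (k−1, N−k) = (4−1, 32−4) = (3, 28)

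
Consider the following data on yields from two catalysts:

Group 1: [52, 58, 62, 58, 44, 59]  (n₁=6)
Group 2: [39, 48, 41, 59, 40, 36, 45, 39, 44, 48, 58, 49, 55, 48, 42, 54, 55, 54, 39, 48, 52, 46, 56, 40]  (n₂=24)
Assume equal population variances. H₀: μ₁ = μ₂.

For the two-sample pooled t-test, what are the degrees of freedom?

df = n₁ + n₂ − 2 = 6 + 24 − 2 = 28

degrees of freedom = 28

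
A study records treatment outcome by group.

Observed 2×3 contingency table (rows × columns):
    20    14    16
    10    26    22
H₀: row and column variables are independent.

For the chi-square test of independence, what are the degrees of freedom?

degrees of freedom = 2

df = (r−1)(c−1) = (2−1)·(3−1) = 2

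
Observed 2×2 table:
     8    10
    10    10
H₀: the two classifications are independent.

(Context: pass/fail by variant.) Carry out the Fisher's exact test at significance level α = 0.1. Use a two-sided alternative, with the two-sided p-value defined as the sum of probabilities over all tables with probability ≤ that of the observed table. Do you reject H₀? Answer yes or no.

Margins: r₁=18, r₂=20, c₁=18, c₂=20, n=38
p_obs = C(18,8)·C(20,10)/C(38,18); sum pmf over tables with pmf ≤ p_obs
p-value (two-sided) = 0.75680
At α=0.1: p ≥ α → fail to reject H₀

reject H₀: no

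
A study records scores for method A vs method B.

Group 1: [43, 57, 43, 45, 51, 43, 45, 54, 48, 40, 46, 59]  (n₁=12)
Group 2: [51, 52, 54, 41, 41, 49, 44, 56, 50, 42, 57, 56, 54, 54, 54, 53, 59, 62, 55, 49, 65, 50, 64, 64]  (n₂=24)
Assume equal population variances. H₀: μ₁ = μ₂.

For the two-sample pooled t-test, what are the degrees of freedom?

df = n₁ + n₂ − 2 = 12 + 24 − 2 = 34

degrees of freedom = 34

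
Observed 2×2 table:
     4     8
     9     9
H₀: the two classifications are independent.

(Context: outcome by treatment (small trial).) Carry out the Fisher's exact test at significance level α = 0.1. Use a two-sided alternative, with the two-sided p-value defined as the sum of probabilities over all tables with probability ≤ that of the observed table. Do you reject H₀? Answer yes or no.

Margins: r₁=12, r₂=18, c₁=13, c₂=17, n=30
p_obs = C(12,4)·C(18,9)/C(30,13); sum pmf over tables with pmf ≤ p_obs
p-value (two-sided) = 0.46508
At α=0.1: p ≥ α → fail to reject H₀

reject H₀: no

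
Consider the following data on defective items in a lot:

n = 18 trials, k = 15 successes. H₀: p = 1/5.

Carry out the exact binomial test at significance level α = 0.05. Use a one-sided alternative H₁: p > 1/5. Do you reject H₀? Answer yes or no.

Exact binomial: n=18, k=15, p₀=1/5=0.2000
P(X≥15) from Σ C(n,i)·p₀^i·(1−p₀)^(n−i)
p-value (one-sided, H₁ greater) = 0.00000
At α=0.05: p < α → reject H₀

reject H₀: yes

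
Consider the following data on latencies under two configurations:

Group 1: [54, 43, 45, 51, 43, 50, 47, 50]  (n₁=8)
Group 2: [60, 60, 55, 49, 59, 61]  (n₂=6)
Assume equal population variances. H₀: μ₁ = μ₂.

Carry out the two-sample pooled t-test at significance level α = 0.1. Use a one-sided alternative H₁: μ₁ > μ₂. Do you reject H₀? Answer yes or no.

reject H₀: no

x̄₁=47.875, s₁=4.016, n₁=8
x̄₂=57.333, s₂=4.590, n₂=6
s_p² = [7·4.016² + 5·4.590²]/12 = 18.1840
SE = √(s_p²·(1/8+1/6)) = 2.3030
t = (47.875−57.333)/2.3030 = -4.1070
df = 12
p-value (one-sided, H₁ greater) = 0.99927
At α=0.1: p ≥ α → fail to reject H₀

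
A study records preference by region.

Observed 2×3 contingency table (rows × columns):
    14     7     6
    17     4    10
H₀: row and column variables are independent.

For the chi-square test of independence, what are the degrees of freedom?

degrees of freedom = 2

df = (r−1)(c−1) = (2−1)·(3−1) = 2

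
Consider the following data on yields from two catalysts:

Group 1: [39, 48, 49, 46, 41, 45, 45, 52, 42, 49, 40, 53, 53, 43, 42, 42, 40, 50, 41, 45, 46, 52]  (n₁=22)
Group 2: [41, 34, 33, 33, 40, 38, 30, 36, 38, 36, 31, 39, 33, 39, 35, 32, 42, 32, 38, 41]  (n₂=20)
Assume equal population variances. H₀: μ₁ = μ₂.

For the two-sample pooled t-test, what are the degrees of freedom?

degrees of freedom = 40

df = n₁ + n₂ − 2 = 22 + 20 − 2 = 40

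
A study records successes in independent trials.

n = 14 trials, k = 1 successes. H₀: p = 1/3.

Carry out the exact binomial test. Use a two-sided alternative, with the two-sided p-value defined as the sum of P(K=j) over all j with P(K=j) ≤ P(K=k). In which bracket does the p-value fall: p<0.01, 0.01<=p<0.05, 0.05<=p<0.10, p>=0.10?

p-value bracket: 0.01<=p<0.05

Exact binomial: n=14, k=1, p₀=1/3=0.3333
P(X=j) = C(n,j)·p₀^j·(1−p₀)^(n−j); p = Σ P(X=j) over j with P(X=j) ≤ P(X=1)
p-value (two-sided) = 0.04484
→ bracket: 0.01<=p<0.05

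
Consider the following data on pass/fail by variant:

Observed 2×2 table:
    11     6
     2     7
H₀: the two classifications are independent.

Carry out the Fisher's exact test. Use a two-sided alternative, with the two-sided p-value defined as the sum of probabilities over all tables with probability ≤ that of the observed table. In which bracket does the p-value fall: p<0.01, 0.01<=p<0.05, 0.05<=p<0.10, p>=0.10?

p-value bracket: 0.05<=p<0.10

Margins: r₁=17, r₂=9, c₁=13, c₂=13, n=26
p_obs = C(17,11)·C(9,2)/C(26,13); sum pmf over tables with pmf ≤ p_obs
p-value (two-sided) = 0.09684
→ bracket: 0.05<=p<0.10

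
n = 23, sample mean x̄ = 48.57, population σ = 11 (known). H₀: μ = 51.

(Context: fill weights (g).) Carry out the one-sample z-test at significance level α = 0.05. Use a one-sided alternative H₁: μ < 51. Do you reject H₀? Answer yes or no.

SE = σ/√n = 11/√23 = 2.2937
z = (x̄−μ₀)/SE = (48.57−51)/2.2937 = -1.0594
p-value (one-sided, H₁ less) = 0.14470
At α=0.05: p ≥ α → fail to reject H₀

reject H₀: no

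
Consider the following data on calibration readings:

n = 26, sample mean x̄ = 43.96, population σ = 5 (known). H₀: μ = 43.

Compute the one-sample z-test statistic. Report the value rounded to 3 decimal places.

SE = σ/√n = 5/√26 = 0.9806
z = (x̄−μ₀)/SE = (43.96−43)/0.9806 = 0.9790

test statistic = 0.979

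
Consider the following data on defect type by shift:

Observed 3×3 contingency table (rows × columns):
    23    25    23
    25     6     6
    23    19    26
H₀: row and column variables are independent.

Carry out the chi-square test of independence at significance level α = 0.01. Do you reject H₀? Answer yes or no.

Row totals [71, 37, 68], col totals [71, 50, 55], n=176
χ² = (23−28.64)²/28.64 + (25−20.17)²/20.17 + (23−22.19)²/22.19 + (25−14.93)²/14.93 + (6−10.51)²/10.51 + (6−11.56)²/11.56 + (23−27.43)²/27.43 + (19−19.32)²/19.32 + (26−21.25)²/21.25 = 15.4918
df = 4
p-value (upper-tail) = 0.00378
At α=0.01: p < α → reject H₀

reject H₀: yes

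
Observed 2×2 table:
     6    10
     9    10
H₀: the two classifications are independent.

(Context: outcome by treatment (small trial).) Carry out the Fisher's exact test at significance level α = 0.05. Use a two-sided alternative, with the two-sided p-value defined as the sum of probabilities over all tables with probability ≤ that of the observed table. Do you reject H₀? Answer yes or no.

Margins: r₁=16, r₂=19, c₁=15, c₂=20, n=35
p_obs = C(16,6)·C(19,9)/C(35,15); sum pmf over tables with pmf ≤ p_obs
p-value (two-sided) = 0.73378
At α=0.05: p ≥ α → fail to reject H₀

reject H₀: no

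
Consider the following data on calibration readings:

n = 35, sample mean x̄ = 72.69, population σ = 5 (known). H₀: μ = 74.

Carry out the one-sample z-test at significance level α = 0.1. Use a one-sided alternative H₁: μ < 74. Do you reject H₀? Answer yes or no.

SE = σ/√n = 5/√35 = 0.8452
z = (x̄−μ₀)/SE = (72.69−74)/0.8452 = -1.5500
p-value (one-sided, H₁ less) = 0.06057
At α=0.1: p < α → reject H₀

reject H₀: yes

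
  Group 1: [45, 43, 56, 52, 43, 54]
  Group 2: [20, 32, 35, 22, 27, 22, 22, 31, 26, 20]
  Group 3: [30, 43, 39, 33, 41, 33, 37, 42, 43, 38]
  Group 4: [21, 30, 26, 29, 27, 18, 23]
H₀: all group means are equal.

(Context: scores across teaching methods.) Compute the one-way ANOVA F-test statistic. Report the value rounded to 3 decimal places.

test statistic = 35.796

Group means [48.83, 25.70, 37.90, 24.86], grand mean 33.424
SSB = Σnᵢ(x̄ᵢ−x̄)² = 2735.370; SSW = ΣΣ(x−x̄ᵢ)² = 738.690
MSB = 2735.370/3 = 911.7900; MSW = 738.690/29 = 25.4721
F = MSB/MSW = 35.7957
df = (3, 29)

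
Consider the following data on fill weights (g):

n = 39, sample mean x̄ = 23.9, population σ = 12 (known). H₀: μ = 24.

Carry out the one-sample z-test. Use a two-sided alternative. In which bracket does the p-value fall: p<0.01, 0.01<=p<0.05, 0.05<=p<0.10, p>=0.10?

p-value bracket: p>=0.10

SE = σ/√n = 12/√39 = 1.9215
z = (x̄−μ₀)/SE = (23.9−24)/1.9215 = -0.0520
p-value (two-sided) = 0.95850
→ bracket: p>=0.10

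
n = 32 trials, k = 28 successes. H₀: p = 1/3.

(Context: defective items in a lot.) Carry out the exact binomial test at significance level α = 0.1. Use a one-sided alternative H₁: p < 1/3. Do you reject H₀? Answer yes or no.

Exact binomial: n=32, k=28, p₀=1/3=0.3333
P(X≤28) from Σ C(n,i)·p₀^i·(1−p₀)^(n−i)
p-value (one-sided, H₁ less) = 1.00000
At α=0.1: p ≥ α → fail to reject H₀

reject H₀: no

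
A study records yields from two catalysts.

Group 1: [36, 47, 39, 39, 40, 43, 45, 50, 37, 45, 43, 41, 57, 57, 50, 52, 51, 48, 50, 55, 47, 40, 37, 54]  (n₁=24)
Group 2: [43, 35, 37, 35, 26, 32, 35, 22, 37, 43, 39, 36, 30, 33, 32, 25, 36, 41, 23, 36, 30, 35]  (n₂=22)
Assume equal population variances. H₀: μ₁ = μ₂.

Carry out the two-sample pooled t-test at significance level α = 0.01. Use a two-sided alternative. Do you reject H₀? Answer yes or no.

reject H₀: yes

x̄₁=45.958, s₁=6.524, n₁=24
x̄₂=33.682, s₂=5.850, n₂=22
s_p² = [23·6.524² + 21·5.850²]/44 = 38.5848
SE = √(s_p²·(1/24+1/22)) = 1.8335
t = (45.958−33.682)/1.8335 = 6.6958
df = 44
p-value (two-sided) = 0.00000
At α=0.01: p < α → reject H₀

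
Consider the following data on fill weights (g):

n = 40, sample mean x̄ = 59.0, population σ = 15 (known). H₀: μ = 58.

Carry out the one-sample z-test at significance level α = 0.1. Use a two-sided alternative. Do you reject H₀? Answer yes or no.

reject H₀: no

SE = σ/√n = 15/√40 = 2.3717
z = (x̄−μ₀)/SE = (59.0−58)/2.3717 = 0.4216
p-value (two-sided) = 0.67329
At α=0.1: p ≥ α → fail to reject H₀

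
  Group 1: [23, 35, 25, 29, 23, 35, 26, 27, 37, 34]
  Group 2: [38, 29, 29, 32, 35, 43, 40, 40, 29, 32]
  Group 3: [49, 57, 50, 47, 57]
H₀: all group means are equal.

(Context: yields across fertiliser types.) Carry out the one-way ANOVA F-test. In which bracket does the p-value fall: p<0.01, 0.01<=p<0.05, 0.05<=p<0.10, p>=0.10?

Group means [29.40, 34.70, 52.00], grand mean 36.040
SSB = Σnᵢ(x̄ᵢ−x̄)² = 1732.460; SSW = ΣΣ(x−x̄ᵢ)² = 596.500
MSB = 1732.460/2 = 866.2300; MSW = 596.500/22 = 27.1136
F = MSB/MSW = 31.9481
df = (2, 22)
p-value (upper-tail) = 0.00000
→ bracket: p<0.01

p-value bracket: p<0.01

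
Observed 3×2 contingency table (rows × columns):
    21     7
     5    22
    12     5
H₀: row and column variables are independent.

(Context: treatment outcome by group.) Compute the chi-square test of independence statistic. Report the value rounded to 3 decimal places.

test statistic = 20.427

Row totals [28, 27, 17], col totals [38, 34], n=72
χ² = (21−14.78)²/14.78 + (7−13.22)²/13.22 + (5−14.25)²/14.25 + (22−12.75)²/12.75 + (12−8.97)²/8.97 + (5−8.03)²/8.03 = 20.4269
df = 2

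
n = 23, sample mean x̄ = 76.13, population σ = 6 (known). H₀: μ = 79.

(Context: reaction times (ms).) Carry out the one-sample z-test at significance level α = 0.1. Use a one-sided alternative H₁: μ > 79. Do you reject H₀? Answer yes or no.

SE = σ/√n = 6/√23 = 1.2511
z = (x̄−μ₀)/SE = (76.13−79)/1.2511 = -2.2940
p-value (one-sided, H₁ greater) = 0.98910
At α=0.1: p ≥ α → fail to reject H₀

reject H₀: no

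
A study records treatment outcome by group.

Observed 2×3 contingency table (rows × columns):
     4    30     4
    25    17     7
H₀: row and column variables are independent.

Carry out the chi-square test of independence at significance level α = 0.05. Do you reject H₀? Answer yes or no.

reject H₀: yes

Row totals [38, 49], col totals [29, 47, 11], n=87
χ² = (4−12.67)²/12.67 + (30−20.53)²/20.53 + (4−4.80)²/4.80 + (25−16.33)²/16.33 + (17−26.47)²/26.47 + (7−6.20)²/6.20 = 18.5262
df = 2
p-value (upper-tail) = 0.00009
At α=0.05: p < α → reject H₀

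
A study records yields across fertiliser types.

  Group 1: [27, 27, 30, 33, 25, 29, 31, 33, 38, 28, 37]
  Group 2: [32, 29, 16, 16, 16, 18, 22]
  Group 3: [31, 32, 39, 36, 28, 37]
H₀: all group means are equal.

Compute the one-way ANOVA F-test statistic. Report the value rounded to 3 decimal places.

Group means [30.73, 21.29, 33.83], grand mean 28.750
SSB = Σnᵢ(x̄ᵢ−x̄)² = 588.056; SSW = ΣΣ(x−x̄ᵢ)² = 530.444
MSB = 588.056/2 = 294.0281; MSW = 530.444/21 = 25.2592
F = MSB/MSW = 11.6404
df = (2, 21)

test statistic = 11.640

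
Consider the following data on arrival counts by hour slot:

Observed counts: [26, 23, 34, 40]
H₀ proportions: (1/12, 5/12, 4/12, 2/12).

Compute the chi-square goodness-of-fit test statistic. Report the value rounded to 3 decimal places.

n = 123; E_i = n·p_i = [10.25, 51.25, 41.00, 20.50]
χ² = (26−10.25)²/10.25 + (23−51.25)²/51.25 + (34−41.00)²/41.00 + (40−20.50)²/20.50 = 59.5171
df = 3

test statistic = 59.517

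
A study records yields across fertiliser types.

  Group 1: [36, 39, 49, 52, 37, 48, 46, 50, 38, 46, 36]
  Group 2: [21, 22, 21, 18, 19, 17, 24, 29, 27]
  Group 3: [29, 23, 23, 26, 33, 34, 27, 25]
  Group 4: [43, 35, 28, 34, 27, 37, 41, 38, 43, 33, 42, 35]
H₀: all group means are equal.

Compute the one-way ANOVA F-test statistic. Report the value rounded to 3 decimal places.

test statistic = 33.062

Group means [43.36, 22.00, 27.50, 36.33], grand mean 33.275
SSB = Σnᵢ(x̄ᵢ−x̄)² = 2642.763; SSW = ΣΣ(x−x̄ᵢ)² = 959.212
MSB = 2642.763/3 = 880.9210; MSW = 959.212/36 = 26.6448
F = MSB/MSW = 33.0617
df = (3, 36)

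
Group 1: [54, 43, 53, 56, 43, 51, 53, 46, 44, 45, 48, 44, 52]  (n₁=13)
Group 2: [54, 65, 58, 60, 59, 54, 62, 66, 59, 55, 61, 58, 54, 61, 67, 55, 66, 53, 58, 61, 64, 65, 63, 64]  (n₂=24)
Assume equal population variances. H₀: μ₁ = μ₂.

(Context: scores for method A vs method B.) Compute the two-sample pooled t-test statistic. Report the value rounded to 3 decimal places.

test statistic = -7.420

x̄₁=48.615, s₁=4.700, n₁=13
x̄₂=60.083, s₂=4.373, n₂=24
s_p² = [12·4.700² + 23·4.373²]/35 = 20.1403
SE = √(s_p²·(1/13+1/24)) = 1.5455
t = (48.615−60.083)/1.5455 = -7.4204
df = 35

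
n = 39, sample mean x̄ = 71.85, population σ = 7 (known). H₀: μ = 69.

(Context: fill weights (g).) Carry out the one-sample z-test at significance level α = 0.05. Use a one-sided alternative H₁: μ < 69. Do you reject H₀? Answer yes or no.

reject H₀: no

SE = σ/√n = 7/√39 = 1.1209
z = (x̄−μ₀)/SE = (71.85−69)/1.1209 = 2.5426
p-value (one-sided, H₁ less) = 0.99450
At α=0.05: p ≥ α → fail to reject H₀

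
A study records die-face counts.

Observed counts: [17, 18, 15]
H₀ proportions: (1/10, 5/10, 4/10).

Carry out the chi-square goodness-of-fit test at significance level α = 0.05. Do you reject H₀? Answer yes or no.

n = 50; E_i = n·p_i = [5.00, 25.00, 20.00]
χ² = (17−5.00)²/5.00 + (18−25.00)²/25.00 + (15−20.00)²/20.00 = 32.0100
df = 2
p-value (upper-tail) = 0.00000
At α=0.05: p < α → reject H₀

reject H₀: yes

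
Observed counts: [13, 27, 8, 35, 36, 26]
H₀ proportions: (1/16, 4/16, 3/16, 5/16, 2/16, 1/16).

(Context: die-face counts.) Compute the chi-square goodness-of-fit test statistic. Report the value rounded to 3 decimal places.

n = 145; E_i = n·p_i = [9.06, 36.25, 27.19, 45.31, 18.12, 9.06]
χ² = (13−9.06)²/9.06 + (27−36.25)²/36.25 + (8−27.19)²/27.19 + (35−45.31)²/45.31 + (36−18.12)²/18.12 + (26−9.06)²/9.06 = 69.2437
df = 5

test statistic = 69.244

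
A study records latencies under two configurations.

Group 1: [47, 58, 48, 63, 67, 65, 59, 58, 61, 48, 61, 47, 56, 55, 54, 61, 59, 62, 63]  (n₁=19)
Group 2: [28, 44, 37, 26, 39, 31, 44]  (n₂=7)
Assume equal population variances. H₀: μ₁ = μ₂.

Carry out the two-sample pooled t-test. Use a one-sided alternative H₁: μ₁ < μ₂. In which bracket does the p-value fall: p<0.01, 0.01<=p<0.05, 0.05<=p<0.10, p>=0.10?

p-value bracket: p>=0.10

x̄₁=57.474, s₁=6.195, n₁=19
x̄₂=35.571, s₂=7.368, n₂=7
s_p² = [18·6.195² + 6·7.368²]/24 = 42.3521
SE = √(s_p²·(1/19+1/7)) = 2.8774
t = (57.474−35.571)/2.8774 = 7.6119
df = 24
p-value (one-sided, H₁ less) = 1.00000
→ bracket: p>=0.10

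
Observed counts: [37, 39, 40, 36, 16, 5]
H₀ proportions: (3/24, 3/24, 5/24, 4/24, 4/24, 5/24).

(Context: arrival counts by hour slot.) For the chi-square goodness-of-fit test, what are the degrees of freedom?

degrees of freedom = 5

df = k − 1 = 6 − 1 = 5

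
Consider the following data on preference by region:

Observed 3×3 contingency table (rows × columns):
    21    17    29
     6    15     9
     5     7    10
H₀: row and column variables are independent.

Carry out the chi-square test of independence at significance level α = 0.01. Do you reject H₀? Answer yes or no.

Row totals [67, 30, 22], col totals [32, 39, 48], n=119
χ² = (21−18.02)²/18.02 + (17−21.96)²/21.96 + (29−27.03)²/27.03 + (6−8.07)²/8.07 + (15−9.83)²/9.83 + (9−12.10)²/12.10 + (5−5.92)²/5.92 + (7−7.21)²/7.21 + (10−8.87)²/8.87 = 6.0894
df = 4
p-value (upper-tail) = 0.19257
At α=0.01: p ≥ α → fail to reject H₀

reject H₀: no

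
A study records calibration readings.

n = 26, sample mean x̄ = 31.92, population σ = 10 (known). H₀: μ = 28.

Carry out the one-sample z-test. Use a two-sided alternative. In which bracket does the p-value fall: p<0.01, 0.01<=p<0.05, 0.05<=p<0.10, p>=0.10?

SE = σ/√n = 10/√26 = 1.9612
z = (x̄−μ₀)/SE = (31.92−28)/1.9612 = 1.9988
p-value (two-sided) = 0.04563
→ bracket: 0.01<=p<0.05

p-value bracket: 0.01<=p<0.05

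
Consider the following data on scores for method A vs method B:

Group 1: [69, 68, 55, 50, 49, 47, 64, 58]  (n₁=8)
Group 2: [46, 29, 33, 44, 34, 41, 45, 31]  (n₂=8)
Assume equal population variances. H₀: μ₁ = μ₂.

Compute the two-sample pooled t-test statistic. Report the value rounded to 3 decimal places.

test statistic = 5.011

x̄₁=57.500, s₁=8.701, n₁=8
x̄₂=37.875, s₂=6.854, n₂=8
s_p² = [7·8.701² + 7·6.854²]/14 = 61.3482
SE = √(s_p²·(1/8+1/8)) = 3.9163
t = (57.500−37.875)/3.9163 = 5.0112
df = 14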